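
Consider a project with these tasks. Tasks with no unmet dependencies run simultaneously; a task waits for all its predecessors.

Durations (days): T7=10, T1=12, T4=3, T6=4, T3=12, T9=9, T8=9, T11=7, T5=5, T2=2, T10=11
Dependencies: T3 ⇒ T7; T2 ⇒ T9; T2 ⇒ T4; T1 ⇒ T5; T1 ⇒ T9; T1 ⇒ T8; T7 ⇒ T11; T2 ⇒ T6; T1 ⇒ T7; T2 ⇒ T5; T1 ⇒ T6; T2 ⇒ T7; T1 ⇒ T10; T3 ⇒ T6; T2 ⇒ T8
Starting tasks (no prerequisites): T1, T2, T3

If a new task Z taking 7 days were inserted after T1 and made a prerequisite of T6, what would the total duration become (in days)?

Originally the project takes 29 days.
With Z inserted, T6 now waits for max(T2, T3, T1, Z).
New critical path: T1→T7→T11 = 12+10+7 = 29 ⇒ 29 days.

29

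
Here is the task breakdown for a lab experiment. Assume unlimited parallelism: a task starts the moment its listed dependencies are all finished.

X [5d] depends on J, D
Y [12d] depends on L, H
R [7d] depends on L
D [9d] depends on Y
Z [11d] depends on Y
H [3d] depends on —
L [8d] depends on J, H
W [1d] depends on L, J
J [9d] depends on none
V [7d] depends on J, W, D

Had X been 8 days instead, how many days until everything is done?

Critical path before the change: J→L→Y→D→V = 9+8+12+9+7 = 45 giving 45 days.
X has 2 days of float (longest path through it is 43).
Now J→L→Y→D→X = 9+8+12+9+8 = 46 is longest, so the finish becomes 46 days.

46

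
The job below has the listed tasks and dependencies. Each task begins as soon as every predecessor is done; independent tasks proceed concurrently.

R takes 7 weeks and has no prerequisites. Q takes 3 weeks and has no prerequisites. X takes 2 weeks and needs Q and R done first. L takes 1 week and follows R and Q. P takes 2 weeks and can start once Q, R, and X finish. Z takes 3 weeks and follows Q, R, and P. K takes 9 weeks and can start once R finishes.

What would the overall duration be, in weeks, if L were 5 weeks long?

Baseline: R→K = 7+9 = 16 → 16 weeks.
L has 8 weeks of float (longest path through it is 8).
The critical path is still R→K; finish is now 16 weeks.

16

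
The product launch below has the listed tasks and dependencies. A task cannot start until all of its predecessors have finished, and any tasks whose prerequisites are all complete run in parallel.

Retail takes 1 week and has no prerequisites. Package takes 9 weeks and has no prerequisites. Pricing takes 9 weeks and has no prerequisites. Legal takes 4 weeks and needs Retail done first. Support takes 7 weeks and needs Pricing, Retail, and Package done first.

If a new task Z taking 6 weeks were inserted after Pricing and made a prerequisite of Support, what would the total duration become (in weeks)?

Originally the job takes 16 weeks.
With Z inserted, Support now waits for max(Pricing, Retail, Package, Z).
New critical path: Pricing→Z→Support = 9+6+7 = 22 ⇒ 22 weeks.

22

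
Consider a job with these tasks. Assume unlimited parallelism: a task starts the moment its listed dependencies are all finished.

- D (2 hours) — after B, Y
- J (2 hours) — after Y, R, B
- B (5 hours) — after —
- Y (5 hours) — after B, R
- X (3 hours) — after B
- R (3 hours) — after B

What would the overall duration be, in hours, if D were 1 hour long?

The binding path is B→R→Y→D = 5+3+5+2 = 15; finish at 15 hours.
D is on the critical path; changing it to 1 makes that path 14 hours.
Now B→R→Y→J = 5+3+5+2 = 15 is longest, so the finish becomes 15 hours.

15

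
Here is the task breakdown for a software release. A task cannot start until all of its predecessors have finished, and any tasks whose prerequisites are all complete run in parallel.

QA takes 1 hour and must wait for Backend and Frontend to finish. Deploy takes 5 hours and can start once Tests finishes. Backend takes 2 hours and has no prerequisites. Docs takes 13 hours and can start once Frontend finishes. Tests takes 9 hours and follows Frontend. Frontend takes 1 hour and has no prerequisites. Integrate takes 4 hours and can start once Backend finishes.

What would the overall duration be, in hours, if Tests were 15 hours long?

21

Baseline: Frontend→Tests→Deploy = 1+9+5 = 15 → 15 hours.
Since Tests is critical, the +6 change carries straight to that chain (now 21 hours).
That remains the longest chain; total 21 hours.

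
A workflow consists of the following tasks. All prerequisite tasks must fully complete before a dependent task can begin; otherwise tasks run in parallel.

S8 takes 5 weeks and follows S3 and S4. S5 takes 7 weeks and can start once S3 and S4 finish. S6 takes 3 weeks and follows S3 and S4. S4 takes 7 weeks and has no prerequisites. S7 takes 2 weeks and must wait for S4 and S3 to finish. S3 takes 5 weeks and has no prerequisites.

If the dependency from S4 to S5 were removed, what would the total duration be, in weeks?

With the dependency in place, S4→S5 = 7+7 = 14 sets the finish at 14 weeks.
Without S4→S5, S5's earliest start moves from 7 to 5.
The longest chain is now S3→S5 = 5+7 = 12, so the plan takes 12 weeks.

12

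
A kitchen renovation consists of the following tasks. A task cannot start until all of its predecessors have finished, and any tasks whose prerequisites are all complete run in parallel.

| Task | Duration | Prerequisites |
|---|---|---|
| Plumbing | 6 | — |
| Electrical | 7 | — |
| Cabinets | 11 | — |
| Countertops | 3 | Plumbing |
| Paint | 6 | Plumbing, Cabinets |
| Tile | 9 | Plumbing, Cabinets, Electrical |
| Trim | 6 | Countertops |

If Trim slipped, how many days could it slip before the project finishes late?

5

The longest chain is Cabinets→Tile = 11+9 = 20; overall finish 20 days.
Trim finishes as early as 15 and must finish by 20.
So Trim can slip 20 − 15 = 5 days.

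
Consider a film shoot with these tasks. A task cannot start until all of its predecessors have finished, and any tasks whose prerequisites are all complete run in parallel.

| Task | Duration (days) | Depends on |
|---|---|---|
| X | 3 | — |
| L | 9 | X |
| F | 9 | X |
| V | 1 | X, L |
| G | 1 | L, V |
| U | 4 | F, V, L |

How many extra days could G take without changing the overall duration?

3

X→L→V→U = 3+9+1+4 = 17 sets the makespan at 17 days.
G finishes as early as 14 and must finish by 17.
Slack of G = 16 − 13 = 3 days.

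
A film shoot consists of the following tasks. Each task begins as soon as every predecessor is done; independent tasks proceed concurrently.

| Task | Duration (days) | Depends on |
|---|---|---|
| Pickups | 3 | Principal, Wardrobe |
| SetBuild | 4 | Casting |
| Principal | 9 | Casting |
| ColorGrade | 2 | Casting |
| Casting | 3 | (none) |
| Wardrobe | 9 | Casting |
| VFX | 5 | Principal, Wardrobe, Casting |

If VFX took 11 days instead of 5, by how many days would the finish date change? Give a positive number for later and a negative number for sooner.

Baseline: Casting→Wardrobe→VFX = 3+9+5 = 17 → 17 days.
Since VFX is critical, the +6 change carries straight to that chain (now 23 days).
That remains the longest chain; total 23 days.
Change in finish: 23 − 17 = +6 days.

6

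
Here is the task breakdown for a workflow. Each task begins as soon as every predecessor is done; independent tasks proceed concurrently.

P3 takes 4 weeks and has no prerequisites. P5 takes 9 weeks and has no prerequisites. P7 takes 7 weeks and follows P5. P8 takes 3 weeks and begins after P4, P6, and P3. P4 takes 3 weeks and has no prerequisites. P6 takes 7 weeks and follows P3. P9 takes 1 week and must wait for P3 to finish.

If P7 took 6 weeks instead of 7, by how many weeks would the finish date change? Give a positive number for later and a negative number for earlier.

-1

Critical path before the change: P5→P7 = 9+7 = 16 giving 16 weeks.
P7 lies on that path, so at 6 weeks the path becomes 15 weeks.
That remains the longest chain; total 15 weeks.
Change in finish: 15 − 16 = -1 weeks.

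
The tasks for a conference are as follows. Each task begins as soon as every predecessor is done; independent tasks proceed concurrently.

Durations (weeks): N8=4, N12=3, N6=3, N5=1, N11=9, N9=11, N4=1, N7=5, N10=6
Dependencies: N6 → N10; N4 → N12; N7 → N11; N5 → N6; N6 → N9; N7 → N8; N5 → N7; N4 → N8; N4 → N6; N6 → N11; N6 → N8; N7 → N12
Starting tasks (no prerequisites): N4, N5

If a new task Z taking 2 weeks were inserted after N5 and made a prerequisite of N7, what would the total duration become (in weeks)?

17

Originally the project takes 15 weeks.
With Z inserted, N7 now waits for max(N5, Z).
New critical path: N5→Z→N7→N11 = 1+2+5+9 = 17 ⇒ 17 weeks.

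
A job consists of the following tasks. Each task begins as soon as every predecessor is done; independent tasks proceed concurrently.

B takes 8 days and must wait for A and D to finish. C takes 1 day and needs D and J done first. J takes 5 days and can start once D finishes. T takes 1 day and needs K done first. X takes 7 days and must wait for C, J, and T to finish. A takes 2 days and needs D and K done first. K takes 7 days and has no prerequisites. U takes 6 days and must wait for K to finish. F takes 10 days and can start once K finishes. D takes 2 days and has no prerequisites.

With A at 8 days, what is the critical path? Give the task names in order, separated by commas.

Critical path before the change: K→A→B = 7+2+8 = 17 giving 17 days.
Since A is critical, the +6 change carries straight to that chain (now 23 days).
No other chain overtakes it, so the finish is 23 days.

K, A, B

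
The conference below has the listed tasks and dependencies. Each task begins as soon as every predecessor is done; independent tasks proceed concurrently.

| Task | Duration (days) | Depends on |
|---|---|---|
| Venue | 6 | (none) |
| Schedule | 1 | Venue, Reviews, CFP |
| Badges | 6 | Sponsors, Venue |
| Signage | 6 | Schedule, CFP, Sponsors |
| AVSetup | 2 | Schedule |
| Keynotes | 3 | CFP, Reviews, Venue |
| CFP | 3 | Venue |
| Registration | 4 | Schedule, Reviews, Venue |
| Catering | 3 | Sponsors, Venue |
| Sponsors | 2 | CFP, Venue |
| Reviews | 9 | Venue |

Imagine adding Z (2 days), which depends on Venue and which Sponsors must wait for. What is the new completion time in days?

22

Originally the schedule takes 22 days.
With Z inserted, Sponsors now waits for max(CFP, Venue, Z).
New critical path: Venue→Reviews→Schedule→Signage = 6+9+1+6 = 22 ⇒ 22 days.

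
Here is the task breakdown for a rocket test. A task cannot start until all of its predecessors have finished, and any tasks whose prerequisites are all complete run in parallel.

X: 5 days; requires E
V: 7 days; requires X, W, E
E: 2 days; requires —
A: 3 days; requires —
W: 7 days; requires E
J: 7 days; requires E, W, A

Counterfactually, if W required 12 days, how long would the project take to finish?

21

Critical path before the change: E→W→V = 2+7+7 = 16 giving 16 days.
W lies on that path, so at 12 days the path becomes 21 days.
No other chain overtakes it, so the finish is 21 days.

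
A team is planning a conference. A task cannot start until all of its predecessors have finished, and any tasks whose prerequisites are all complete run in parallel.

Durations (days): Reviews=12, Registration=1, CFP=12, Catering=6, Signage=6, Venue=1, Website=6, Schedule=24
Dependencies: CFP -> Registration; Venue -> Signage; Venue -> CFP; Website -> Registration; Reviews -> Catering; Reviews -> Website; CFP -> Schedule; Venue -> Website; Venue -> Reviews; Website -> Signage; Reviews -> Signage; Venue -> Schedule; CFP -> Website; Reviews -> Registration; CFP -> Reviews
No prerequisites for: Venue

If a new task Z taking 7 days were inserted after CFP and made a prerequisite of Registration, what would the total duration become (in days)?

Originally the plan takes 37 days.
With Z inserted, Registration now waits for max(Website, Reviews, CFP, Z).
New critical path: Venue→CFP→Reviews→Website→Signage = 1+12+12+6+6 = 37 ⇒ 37 days.

37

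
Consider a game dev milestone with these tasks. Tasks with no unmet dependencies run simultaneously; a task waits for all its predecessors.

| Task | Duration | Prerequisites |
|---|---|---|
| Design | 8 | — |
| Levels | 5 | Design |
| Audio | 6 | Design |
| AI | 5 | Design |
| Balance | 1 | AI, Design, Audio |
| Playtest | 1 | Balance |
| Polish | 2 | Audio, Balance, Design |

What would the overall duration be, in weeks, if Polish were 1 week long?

16

As given, the longest chain is Design→Audio→Balance→Polish = 8+6+1+2 = 17, so the finish is 17 weeks.
Polish lies on that path, so at 1 week the path becomes 16 weeks.
The binding chain switches to Design→Audio→Balance→Playtest = 8+6+1+1 = 16; finish 16 weeks.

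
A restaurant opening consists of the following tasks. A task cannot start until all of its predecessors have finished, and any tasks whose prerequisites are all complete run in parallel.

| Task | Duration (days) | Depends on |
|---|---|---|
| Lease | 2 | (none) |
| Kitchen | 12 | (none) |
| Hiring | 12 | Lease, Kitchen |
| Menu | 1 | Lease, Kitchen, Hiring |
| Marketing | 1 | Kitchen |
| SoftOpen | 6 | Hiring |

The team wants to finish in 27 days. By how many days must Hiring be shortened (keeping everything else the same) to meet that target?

Current finish: 30 days; target: 27.
Hiring is on every critical path, so each day cut from Hiring cuts the finish by one (this holds down to a finish of 19).
Need 30 − 27 = 3 days off Hiring → Hiring becomes 9 days, finish becomes 27.

3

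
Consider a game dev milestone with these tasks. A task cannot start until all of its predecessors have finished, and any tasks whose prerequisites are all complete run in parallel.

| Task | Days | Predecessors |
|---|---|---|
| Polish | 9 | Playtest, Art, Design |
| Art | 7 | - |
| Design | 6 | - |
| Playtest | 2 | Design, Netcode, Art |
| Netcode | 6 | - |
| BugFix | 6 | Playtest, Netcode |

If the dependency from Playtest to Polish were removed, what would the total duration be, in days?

16

Original critical path: Art→Playtest→Polish = 7+2+9 = 18 ⇒ 18 days.
Without Playtest→Polish, Polish's earliest start moves from 9 to 7.
The longest chain is now Art→Polish = 7+9 = 16, so the project takes 16 days.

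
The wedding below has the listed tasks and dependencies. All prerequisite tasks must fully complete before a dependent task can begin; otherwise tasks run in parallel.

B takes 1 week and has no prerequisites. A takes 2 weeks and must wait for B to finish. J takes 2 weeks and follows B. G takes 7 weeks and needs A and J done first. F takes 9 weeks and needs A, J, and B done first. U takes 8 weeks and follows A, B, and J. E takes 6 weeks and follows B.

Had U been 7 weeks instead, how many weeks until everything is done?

The binding path is B→A→F = 1+2+9 = 12; finish at 12 weeks.
The longest path through U is only 11 weeks, so U has float 1.
The critical path is still B→A→F; finish is now 12 weeks.

12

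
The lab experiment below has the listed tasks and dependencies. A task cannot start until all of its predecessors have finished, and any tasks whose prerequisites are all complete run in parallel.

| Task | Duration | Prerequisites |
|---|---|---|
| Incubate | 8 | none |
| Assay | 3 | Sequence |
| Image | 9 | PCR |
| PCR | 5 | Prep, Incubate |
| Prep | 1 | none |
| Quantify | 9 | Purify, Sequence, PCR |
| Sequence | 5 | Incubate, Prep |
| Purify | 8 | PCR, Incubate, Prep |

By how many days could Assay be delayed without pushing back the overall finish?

14

The longest chain is Incubate→PCR→Purify→Quantify = 8+5+8+9 = 30; overall finish 30 days.
The longest chain containing Assay totals 16 days.
Slack of Assay = 27 − 13 = 14 days.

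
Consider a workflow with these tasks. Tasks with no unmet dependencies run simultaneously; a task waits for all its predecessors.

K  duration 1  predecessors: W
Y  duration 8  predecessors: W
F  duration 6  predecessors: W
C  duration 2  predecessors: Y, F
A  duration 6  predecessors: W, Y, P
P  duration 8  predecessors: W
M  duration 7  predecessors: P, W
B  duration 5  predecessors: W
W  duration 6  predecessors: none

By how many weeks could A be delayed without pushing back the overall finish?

Critical path: W→P→M = 6+8+7 = 21, so the finish is 21 weeks.
A finishes as early as 20 and must finish by 21.
Slack of A = 15 − 14 = 1 week.

1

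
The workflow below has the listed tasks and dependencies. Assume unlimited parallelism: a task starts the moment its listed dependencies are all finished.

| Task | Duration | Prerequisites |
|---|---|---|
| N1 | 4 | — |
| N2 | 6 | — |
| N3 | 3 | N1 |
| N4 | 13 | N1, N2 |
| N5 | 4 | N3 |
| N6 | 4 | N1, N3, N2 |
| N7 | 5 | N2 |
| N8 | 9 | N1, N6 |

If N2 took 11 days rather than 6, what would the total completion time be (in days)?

Actual critical path: N1→N3→N6→N8 = 4+3+4+9 = 20 ⇒ 20 days.
The longest path through N2 is only 19 days, so N2 has float 1.
New critical path: N2→N4 = 11+13 = 24 ⇒ 24 days.

24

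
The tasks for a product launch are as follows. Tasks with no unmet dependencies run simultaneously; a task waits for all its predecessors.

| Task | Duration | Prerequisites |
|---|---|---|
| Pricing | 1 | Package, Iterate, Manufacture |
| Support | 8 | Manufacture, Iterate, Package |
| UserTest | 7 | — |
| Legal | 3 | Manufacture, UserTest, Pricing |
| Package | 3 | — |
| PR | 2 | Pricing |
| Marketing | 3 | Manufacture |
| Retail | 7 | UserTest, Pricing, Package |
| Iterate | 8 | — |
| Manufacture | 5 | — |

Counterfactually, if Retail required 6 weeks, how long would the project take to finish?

16

The binding path is Iterate→Pricing→Retail = 8+1+7 = 16; finish at 16 weeks.
Retail is on the critical path; changing it to 6 makes that path 15 weeks.
Now Iterate→Support = 8+8 = 16 is longest, so the finish becomes 16 weeks.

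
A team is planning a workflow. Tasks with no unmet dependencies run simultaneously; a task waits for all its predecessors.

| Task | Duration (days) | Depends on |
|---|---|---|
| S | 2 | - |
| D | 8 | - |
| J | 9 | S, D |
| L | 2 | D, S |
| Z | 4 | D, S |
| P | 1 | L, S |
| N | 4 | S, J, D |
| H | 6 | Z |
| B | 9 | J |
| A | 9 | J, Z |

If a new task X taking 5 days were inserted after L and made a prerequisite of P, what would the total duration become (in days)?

Originally the job takes 26 days.
With X inserted, P now waits for max(L, S, X).
New critical path: D→J→B = 8+9+9 = 26 ⇒ 26 days.

26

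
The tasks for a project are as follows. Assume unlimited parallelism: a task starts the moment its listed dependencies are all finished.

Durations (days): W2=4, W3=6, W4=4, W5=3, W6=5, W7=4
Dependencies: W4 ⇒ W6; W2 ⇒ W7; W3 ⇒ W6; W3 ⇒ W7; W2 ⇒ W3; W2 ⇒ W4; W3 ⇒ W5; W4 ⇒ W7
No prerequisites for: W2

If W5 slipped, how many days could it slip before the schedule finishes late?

2

W2→W3→W6 = 4+6+5 = 15 sets the makespan at 15 days.
Longest path through W5: 13 days (earliest finish 13, latest finish 15).
Float = 15 − 13 = 2.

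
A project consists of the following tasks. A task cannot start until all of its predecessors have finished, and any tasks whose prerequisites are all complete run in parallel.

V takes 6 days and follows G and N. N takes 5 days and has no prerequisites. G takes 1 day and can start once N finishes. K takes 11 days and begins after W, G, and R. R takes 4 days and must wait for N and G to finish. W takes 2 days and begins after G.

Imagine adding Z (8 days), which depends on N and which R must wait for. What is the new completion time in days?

Originally the schedule takes 21 days.
With Z inserted, R now waits for max(N, G, Z).
New critical path: N→Z→R→K = 5+8+4+11 = 28 ⇒ 28 days.

28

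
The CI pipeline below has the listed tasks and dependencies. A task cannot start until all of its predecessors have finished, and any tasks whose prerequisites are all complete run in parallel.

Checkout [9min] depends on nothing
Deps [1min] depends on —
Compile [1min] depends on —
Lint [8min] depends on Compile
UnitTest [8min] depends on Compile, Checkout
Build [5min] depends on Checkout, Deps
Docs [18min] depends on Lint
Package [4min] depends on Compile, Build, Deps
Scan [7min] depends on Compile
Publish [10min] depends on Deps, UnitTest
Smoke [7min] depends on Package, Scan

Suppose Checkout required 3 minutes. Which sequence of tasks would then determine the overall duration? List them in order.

Compile, Lint, Docs

The binding path is Checkout→UnitTest→Publish = 9+8+10 = 27; finish at 27 minutes.
Since Checkout is critical, the -6 change carries straight to that chain (now 21 minutes).
New critical path: Compile→Lint→Docs = 1+8+18 = 27 ⇒ 27 minutes.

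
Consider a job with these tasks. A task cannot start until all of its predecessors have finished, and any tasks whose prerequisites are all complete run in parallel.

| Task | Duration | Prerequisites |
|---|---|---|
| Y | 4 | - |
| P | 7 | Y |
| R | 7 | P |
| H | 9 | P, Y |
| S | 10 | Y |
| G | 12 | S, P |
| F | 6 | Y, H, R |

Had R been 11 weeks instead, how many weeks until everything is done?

28

Critical path before the change: Y→P→H→F = 4+7+9+6 = 26 giving 26 weeks.
R has 2 weeks of float (longest path through it is 24).
Now Y→P→R→F = 4+7+11+6 = 28 is longest, so the finish becomes 28 weeks.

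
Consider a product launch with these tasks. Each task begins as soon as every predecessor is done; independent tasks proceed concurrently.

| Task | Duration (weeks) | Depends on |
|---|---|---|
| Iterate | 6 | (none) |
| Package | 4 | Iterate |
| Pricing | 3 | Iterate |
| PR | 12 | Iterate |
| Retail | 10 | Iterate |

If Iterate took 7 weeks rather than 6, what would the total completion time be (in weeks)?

19

As given, the longest chain is Iterate→PR = 6+12 = 18, so the finish is 18 weeks.
Iterate is on the critical path; changing it to 7 makes that path 19 weeks.
The critical path is still Iterate→PR; finish is now 19 weeks.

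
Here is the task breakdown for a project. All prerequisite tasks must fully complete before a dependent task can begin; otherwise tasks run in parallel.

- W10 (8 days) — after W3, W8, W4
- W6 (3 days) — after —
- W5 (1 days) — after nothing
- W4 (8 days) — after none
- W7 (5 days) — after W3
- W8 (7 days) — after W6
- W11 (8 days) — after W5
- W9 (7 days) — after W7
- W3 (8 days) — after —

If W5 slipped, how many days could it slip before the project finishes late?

11

Critical path: W3→W7→W9 = 8+5+7 = 20, so the finish is 20 days.
Longest path through W5: 9 days (earliest finish 1, latest finish 12).
Slack of W5 = 11 − 0 = 11 days.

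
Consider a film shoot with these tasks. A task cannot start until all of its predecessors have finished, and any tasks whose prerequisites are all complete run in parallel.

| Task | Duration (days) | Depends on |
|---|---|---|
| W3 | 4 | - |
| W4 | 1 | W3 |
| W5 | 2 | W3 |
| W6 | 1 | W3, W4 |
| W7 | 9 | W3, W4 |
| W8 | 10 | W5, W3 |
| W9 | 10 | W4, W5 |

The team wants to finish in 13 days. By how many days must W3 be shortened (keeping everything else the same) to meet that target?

3

Current finish: 16 days; target: 13.
W3 is on every critical path, so each day cut from W3 cuts the finish by one (this holds down to a finish of 13).
Need 16 − 13 = 3 days off W3 → W3 becomes 1 day, finish becomes 13.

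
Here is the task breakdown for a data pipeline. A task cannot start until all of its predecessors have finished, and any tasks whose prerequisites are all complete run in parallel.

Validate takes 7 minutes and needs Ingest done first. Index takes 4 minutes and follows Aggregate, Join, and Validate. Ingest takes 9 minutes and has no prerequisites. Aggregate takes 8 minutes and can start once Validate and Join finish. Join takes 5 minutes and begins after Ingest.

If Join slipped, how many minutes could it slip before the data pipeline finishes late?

The longest chain is Ingest→Validate→Aggregate→Index = 9+7+8+4 = 28; overall finish 28 minutes.
The longest chain containing Join totals 26 minutes.
So Join can slip 16 − 14 = 2 minutes.

2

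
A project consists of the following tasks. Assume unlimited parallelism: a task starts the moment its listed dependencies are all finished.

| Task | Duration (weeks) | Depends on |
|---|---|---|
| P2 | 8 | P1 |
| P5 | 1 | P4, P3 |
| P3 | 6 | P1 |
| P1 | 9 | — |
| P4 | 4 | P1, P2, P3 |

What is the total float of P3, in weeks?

Critical path: P1→P2→P4→P5 = 9+8+4+1 = 22, so the finish is 22 weeks.
P3 finishes as early as 15 and must finish by 17.
Slack of P3 = 11 − 9 = 2 weeks.

2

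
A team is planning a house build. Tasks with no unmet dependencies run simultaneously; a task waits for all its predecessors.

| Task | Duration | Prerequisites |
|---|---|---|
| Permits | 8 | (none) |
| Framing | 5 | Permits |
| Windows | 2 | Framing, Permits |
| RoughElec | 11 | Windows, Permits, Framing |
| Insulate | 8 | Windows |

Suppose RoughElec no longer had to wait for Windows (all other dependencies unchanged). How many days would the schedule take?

With the dependency in place, Permits→Framing→Windows→RoughElec = 8+5+2+11 = 26 sets the finish at 26 days.
Without Windows→RoughElec, RoughElec's earliest start moves from 15 to 13.
After: Permits→Framing→RoughElec = 8+5+11 = 24 → 24 days.

24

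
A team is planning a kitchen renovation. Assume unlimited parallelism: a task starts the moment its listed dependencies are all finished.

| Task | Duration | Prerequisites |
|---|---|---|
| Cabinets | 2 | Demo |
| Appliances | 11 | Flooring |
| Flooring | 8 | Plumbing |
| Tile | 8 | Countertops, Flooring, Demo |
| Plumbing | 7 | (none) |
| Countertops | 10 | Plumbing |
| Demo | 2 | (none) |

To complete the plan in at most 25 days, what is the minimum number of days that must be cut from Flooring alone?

Current finish: 26 days; target: 25.
Flooring is on every critical path, so each day cut from Flooring cuts the finish by one (this holds down to a finish of 25).
Need 26 − 25 = 1 day off Flooring → Flooring becomes 7 days, finish becomes 25.

1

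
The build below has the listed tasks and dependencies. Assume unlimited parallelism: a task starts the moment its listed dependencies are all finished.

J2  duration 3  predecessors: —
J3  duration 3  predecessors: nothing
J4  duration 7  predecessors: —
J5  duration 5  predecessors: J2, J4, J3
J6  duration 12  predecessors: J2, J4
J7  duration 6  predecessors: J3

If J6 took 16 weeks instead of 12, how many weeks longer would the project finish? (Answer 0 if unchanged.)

Critical path before the change: J4→J6 = 7+12 = 19 giving 19 weeks.
J6 lies on that path, so at 16 weeks the path becomes 23 weeks.
The critical path is still J4→J6; finish is now 23 weeks.
Change in finish: 23 − 19 = +4 weeks.

4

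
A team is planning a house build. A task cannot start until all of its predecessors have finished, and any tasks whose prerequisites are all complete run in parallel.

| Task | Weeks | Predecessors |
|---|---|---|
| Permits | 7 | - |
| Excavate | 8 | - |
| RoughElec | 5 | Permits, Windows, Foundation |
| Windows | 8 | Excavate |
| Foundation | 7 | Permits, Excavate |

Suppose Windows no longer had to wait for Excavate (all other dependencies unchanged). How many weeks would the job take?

With the dependency in place, Excavate→Windows→RoughElec = 8+8+5 = 21 sets the finish at 21 weeks.
Without Excavate→Windows, Windows's earliest start moves from 8 to 0.
New critical path: Excavate→Foundation→RoughElec = 8+7+5 = 20 ⇒ 20 weeks.

20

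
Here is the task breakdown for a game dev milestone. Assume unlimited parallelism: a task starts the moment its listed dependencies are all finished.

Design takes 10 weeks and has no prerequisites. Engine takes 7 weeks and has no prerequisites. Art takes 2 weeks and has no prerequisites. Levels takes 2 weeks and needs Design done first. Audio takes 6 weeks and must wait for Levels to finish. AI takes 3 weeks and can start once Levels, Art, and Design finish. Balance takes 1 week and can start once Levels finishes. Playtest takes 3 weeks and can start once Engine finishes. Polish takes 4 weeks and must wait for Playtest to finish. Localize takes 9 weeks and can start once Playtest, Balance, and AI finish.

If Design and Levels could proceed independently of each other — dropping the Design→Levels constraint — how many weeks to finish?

22

With the dependency in place, Design→Levels→AI→Localize = 10+2+3+9 = 24 sets the finish at 24 weeks.
Without Design→Levels, Levels's earliest start moves from 10 to 0.
New critical path: Design→AI→Localize = 10+3+9 = 22 ⇒ 22 weeks.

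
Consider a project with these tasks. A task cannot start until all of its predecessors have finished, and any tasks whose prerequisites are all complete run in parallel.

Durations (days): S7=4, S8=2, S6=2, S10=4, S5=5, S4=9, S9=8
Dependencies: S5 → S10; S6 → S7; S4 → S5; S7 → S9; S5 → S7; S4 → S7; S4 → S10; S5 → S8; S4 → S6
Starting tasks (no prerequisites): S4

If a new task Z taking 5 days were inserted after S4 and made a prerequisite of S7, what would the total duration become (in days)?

Originally the project takes 26 days.
With Z inserted, S7 now waits for max(S4, S5, S6, Z).
New critical path: S4→Z→S7→S9 = 9+5+4+8 = 26 ⇒ 26 days.

26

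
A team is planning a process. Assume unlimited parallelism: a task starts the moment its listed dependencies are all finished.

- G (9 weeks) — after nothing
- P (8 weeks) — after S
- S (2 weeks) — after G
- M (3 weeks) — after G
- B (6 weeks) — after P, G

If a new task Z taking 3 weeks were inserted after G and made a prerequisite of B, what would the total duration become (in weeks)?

25

Originally the plan takes 25 weeks.
With Z inserted, B now waits for max(P, G, Z).
New critical path: G→S→P→B = 9+2+8+6 = 25 ⇒ 25 weeks.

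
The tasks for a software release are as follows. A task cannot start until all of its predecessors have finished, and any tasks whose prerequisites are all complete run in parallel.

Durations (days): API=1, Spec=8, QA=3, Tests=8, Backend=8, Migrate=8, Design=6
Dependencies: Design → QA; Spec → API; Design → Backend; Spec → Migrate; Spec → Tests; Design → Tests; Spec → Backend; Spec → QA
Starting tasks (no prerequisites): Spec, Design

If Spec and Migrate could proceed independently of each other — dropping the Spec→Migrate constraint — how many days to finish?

Original critical path: Spec→Backend = 8+8 = 16 ⇒ 16 days.
Without Spec→Migrate, Migrate's earliest start moves from 8 to 0.
The longest chain is now Spec→Backend = 8+8 = 16, so the schedule takes 16 days.

16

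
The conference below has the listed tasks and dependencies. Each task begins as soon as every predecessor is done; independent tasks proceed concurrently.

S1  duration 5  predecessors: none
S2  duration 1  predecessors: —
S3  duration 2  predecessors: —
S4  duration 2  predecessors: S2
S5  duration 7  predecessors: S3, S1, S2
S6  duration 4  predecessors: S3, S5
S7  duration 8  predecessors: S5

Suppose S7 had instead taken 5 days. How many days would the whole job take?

Baseline: S1→S5→S7 = 5+7+8 = 20 → 20 days.
S7 lies on that path, so at 5 days the path becomes 17 days.
No other chain overtakes it, so the finish is 17 days.

17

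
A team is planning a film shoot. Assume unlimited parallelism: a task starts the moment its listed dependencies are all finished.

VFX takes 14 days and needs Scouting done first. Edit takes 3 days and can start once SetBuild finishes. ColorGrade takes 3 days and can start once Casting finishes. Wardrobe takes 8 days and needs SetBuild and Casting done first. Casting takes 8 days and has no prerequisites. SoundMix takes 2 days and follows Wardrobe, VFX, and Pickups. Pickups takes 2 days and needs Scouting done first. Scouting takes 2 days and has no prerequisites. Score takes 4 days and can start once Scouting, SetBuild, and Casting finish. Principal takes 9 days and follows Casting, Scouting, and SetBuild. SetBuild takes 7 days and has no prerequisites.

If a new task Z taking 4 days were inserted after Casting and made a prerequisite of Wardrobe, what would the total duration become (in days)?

Originally the schedule takes 18 days.
With Z inserted, Wardrobe now waits for max(SetBuild, Casting, Z).
New critical path: Casting→Z→Wardrobe→SoundMix = 8+4+8+2 = 22 ⇒ 22 days.

22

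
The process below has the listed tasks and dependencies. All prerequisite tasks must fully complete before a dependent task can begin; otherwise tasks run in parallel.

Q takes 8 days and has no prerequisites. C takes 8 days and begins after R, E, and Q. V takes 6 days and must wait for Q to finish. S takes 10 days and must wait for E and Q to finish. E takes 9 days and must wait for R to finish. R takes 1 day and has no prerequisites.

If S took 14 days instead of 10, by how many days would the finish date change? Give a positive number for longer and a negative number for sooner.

4

Critical path before the change: R→E→S = 1+9+10 = 20 giving 20 days.
Since S is critical, the +4 change carries straight to that chain (now 24 days).
No other chain overtakes it, so the finish is 24 days.
Change in finish: 24 − 20 = +4 days.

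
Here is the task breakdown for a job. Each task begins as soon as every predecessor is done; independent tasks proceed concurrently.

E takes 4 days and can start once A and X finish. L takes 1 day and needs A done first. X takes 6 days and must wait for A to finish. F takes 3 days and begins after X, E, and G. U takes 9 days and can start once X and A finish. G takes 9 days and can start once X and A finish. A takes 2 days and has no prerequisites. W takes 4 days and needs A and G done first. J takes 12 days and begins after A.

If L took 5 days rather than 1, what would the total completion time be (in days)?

The binding path is A→X→G→W = 2+6+9+4 = 21; finish at 21 days.
L has 18 days of float (longest path through it is 3).
The critical path is still A→X→G→W; finish is now 21 days.

21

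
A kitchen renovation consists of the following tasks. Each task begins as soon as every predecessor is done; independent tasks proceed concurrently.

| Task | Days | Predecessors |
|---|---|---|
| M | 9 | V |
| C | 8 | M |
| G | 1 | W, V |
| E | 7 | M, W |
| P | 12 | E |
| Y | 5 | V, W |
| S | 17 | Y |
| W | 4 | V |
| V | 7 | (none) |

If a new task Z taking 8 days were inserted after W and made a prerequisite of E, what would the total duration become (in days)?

38

Originally the project takes 35 days.
With Z inserted, E now waits for max(M, W, Z).
New critical path: V→W→Z→E→P = 7+4+8+7+12 = 38 ⇒ 38 days.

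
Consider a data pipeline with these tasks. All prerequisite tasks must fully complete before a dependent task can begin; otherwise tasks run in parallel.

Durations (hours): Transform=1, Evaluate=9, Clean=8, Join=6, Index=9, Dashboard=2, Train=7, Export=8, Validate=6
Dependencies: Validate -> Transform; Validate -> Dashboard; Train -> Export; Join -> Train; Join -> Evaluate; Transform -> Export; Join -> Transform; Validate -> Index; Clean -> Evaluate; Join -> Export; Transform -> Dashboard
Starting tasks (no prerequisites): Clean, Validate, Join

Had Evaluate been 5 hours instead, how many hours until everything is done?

The binding path is Join→Train→Export = 6+7+8 = 21; finish at 21 hours.
Evaluate has 4 hours of float (longest path through it is 17).
No other chain overtakes it, so the finish is 21 hours.

21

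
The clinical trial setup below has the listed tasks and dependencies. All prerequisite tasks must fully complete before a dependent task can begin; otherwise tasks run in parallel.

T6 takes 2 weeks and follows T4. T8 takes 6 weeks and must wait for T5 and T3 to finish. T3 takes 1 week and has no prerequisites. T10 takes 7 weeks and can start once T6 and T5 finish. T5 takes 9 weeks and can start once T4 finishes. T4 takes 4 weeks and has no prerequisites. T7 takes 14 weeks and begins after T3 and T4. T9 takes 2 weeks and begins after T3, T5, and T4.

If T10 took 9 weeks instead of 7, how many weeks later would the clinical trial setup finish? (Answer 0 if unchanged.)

Baseline: T4→T5→T10 = 4+9+7 = 20 → 20 weeks.
Since T10 is critical, the +2 change carries straight to that chain (now 22 weeks).
The critical path is still T4→T5→T10; finish is now 22 weeks.
Change in finish: 22 − 20 = +2 weeks.

2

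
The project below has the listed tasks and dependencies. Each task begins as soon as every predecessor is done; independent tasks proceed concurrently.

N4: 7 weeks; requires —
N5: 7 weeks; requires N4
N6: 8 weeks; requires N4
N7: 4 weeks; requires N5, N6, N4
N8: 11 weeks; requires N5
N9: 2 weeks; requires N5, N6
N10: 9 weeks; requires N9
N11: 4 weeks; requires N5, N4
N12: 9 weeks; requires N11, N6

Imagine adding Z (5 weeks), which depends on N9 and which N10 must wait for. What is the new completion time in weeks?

31

Originally the plan takes 27 weeks.
With Z inserted, N10 now waits for max(N9, Z).
New critical path: N4→N6→N9→Z→N10 = 7+8+2+5+9 = 31 ⇒ 31 weeks.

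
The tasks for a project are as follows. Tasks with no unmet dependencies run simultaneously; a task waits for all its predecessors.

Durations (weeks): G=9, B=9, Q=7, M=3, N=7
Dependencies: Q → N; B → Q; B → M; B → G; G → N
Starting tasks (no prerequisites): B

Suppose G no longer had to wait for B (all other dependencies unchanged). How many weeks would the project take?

23

Before: longest chain B→G→N = 9+9+7 = 25, finish 25.
Without B→G, G's earliest start moves from 9 to 0.
The longest chain is now B→Q→N = 9+7+7 = 23, so the project takes 23 weeks.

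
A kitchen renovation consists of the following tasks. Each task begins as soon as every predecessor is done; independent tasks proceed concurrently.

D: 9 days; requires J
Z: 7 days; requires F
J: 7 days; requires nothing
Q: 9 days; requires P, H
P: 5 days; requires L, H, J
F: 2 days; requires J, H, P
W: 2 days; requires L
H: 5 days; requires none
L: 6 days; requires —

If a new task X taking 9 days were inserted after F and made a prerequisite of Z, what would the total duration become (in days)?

Originally the project takes 21 days.
With X inserted, Z now waits for max(F, X).
New critical path: J→P→F→X→Z = 7+5+2+9+7 = 30 ⇒ 30 days.

30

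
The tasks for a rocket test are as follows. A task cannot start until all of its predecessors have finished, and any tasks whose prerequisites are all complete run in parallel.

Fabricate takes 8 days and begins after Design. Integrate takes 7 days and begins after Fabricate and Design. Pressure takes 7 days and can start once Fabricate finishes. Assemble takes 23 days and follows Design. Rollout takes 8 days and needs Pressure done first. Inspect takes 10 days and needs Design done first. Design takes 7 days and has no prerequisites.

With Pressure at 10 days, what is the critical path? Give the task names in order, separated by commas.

Design, Fabricate, Pressure, Rollout

Actual critical path: Design→Fabricate→Pressure→Rollout = 7+8+7+8 = 30 ⇒ 30 days.
Pressure is on the critical path; changing it to 10 makes that path 33 days.
The critical path is still Design→Fabricate→Pressure→Rollout; finish is now 33 days.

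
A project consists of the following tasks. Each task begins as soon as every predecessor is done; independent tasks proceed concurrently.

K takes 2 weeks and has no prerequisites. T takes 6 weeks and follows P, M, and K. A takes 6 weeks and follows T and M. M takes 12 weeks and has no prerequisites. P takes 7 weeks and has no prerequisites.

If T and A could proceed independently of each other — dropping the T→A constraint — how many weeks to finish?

Original critical path: M→T→A = 12+6+6 = 24 ⇒ 24 weeks.
Without T→A, A's earliest start moves from 18 to 12.
After: M→T = 12+6 = 18 → 18 weeks.

18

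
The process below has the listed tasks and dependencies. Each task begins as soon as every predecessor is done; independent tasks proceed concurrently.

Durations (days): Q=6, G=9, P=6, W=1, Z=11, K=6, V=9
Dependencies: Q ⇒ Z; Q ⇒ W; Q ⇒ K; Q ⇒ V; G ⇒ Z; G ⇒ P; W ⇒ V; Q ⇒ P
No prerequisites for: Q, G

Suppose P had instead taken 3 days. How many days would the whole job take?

Actual critical path: G→Z = 9+11 = 20 ⇒ 20 days.
P has 5 days of float (longest path through it is 15).
The critical path is still G→Z; finish is now 20 days.

20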